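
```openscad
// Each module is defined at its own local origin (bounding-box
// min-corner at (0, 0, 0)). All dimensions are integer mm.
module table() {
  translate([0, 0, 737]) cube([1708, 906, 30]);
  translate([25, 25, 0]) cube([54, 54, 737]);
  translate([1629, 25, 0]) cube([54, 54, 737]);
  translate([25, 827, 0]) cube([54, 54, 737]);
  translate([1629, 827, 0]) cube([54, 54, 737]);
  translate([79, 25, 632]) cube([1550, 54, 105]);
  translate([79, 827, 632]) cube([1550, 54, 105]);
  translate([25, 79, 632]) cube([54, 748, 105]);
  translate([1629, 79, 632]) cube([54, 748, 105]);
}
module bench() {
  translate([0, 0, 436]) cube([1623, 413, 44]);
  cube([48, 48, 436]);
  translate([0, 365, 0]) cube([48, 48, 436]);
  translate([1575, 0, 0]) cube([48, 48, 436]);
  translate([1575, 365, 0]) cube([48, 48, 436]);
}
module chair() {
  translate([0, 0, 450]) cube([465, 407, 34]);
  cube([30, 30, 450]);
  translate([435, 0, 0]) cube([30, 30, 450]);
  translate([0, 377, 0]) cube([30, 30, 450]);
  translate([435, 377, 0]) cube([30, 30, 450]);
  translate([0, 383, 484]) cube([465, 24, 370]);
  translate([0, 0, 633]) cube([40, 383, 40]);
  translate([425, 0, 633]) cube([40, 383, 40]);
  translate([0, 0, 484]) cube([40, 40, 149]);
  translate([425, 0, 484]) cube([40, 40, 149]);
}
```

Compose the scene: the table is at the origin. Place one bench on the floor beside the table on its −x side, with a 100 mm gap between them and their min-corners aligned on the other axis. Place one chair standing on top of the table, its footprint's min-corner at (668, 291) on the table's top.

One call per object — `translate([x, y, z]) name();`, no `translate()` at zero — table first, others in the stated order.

table();
translate([-1723, 0, 0]) bench();
translate([668, 291, 767]) chair();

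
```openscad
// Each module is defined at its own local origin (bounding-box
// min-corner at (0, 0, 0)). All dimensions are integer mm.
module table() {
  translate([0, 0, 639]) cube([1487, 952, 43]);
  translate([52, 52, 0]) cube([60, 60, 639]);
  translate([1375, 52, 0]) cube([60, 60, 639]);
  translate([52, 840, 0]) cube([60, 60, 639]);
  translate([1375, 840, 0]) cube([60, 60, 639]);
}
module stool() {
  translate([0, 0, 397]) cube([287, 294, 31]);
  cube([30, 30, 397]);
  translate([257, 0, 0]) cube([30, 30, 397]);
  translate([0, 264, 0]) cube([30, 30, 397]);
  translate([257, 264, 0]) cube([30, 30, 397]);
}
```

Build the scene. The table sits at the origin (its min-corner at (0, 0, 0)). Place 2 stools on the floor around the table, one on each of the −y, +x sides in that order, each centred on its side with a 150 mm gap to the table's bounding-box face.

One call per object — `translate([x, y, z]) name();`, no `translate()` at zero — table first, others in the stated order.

table();
translate([600, -444, 0]) stool();
translate([1637, 329, 0]) stool();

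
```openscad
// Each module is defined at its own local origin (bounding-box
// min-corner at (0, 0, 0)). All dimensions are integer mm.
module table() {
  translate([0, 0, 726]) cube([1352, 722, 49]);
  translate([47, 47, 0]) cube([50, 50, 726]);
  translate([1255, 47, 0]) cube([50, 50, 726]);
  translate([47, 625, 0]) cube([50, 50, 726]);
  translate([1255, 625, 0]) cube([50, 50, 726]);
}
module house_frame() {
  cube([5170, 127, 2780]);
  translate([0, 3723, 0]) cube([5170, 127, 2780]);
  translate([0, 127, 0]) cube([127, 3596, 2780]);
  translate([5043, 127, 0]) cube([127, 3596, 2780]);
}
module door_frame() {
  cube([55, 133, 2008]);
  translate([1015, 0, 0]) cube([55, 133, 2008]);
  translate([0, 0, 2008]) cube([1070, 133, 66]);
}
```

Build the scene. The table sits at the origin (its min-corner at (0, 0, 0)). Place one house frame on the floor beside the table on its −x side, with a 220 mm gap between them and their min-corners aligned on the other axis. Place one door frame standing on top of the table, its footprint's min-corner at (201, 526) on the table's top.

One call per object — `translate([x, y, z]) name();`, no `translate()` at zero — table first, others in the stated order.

table();
translate([-5390, 0, 0]) house_frame();
translate([201, 526, 775]) door_frame();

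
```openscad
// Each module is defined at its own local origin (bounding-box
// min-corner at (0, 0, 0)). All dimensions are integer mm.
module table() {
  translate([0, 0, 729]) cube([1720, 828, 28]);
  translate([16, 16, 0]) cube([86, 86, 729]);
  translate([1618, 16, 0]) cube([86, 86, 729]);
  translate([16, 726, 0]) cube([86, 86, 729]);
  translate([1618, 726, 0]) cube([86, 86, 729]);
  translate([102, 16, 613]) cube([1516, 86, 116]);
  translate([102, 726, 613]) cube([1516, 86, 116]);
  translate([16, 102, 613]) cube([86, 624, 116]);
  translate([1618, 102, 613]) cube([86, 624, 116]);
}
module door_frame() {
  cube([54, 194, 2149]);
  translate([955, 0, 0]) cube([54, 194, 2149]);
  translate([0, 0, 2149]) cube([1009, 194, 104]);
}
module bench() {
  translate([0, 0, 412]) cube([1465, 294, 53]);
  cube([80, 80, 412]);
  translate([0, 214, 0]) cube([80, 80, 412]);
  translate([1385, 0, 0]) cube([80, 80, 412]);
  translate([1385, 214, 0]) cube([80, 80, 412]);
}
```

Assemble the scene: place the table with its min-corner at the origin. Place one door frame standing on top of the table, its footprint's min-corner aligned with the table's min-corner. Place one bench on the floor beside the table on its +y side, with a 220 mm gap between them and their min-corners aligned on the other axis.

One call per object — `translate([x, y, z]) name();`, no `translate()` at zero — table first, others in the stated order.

table();
translate([0, 0, 757]) door_frame();
translate([0, 1048, 0]) bench();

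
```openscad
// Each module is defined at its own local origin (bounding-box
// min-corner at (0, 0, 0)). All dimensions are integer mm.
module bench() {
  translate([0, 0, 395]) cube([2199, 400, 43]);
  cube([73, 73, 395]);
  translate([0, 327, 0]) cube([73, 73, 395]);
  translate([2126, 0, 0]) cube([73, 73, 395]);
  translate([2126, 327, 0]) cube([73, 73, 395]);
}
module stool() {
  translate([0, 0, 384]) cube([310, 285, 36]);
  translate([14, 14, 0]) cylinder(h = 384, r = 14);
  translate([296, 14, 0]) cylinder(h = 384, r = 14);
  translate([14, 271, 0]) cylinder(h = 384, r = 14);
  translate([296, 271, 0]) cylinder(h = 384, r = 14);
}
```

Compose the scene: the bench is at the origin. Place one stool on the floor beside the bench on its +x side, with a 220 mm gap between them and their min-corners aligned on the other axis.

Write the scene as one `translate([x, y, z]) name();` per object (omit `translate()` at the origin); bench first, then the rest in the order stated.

bench();
translate([2419, 0, 0]) stool();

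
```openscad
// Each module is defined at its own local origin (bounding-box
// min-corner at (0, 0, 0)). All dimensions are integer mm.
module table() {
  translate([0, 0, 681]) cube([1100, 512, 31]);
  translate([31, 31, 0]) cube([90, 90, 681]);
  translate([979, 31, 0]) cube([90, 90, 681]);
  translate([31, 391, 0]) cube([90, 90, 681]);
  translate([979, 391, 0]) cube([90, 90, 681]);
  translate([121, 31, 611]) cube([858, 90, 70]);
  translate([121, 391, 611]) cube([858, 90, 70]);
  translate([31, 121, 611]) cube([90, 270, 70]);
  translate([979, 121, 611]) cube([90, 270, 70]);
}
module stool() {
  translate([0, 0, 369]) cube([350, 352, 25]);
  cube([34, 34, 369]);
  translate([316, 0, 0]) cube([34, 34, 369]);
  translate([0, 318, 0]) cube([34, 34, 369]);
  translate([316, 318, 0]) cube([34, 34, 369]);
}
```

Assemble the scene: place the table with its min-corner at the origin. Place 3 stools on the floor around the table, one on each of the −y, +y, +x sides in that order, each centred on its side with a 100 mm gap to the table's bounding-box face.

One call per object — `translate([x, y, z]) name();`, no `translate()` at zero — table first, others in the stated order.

table();
translate([375, -452, 0]) stool();
translate([375, 612, 0]) stool();
translate([1200, 80, 0]) stool();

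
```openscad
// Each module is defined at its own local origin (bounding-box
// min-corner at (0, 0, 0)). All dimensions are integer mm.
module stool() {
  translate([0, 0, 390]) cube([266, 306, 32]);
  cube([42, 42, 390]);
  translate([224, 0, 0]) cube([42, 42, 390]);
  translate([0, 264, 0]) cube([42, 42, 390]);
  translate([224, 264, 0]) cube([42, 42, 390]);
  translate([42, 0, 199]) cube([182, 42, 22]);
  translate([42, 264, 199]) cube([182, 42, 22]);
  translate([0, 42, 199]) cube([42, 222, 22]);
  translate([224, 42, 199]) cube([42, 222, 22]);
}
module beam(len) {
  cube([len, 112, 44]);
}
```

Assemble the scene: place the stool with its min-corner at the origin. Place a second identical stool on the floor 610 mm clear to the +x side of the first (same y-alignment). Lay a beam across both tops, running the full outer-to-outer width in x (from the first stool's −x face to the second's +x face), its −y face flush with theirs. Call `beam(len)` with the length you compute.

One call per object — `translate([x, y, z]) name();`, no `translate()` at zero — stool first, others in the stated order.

stool();
translate([876, 0, 0]) stool();
translate([0, 0, 422]) beam(1142);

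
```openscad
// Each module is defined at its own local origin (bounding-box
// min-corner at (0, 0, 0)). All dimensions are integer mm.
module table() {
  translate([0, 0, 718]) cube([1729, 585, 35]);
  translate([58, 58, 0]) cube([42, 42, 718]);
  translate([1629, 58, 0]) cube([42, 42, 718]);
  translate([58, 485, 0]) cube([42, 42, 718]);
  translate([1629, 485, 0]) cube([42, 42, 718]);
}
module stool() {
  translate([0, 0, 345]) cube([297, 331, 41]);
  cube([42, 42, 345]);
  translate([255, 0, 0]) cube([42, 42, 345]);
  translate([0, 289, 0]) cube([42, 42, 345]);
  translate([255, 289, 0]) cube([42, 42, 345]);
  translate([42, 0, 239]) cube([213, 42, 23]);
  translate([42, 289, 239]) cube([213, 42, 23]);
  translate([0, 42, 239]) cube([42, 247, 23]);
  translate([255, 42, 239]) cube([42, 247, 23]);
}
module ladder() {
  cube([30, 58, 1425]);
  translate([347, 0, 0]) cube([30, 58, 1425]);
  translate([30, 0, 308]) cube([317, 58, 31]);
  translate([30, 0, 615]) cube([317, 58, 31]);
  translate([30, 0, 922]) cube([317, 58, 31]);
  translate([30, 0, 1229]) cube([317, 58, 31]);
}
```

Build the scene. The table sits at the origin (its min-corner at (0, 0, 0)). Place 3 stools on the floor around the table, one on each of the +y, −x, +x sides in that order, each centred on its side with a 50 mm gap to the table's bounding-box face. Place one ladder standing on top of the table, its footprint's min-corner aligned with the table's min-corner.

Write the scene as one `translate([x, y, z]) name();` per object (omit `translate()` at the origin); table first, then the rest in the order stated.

table();
translate([716, 635, 0]) stool();
translate([-347, 127, 0]) stool();
translate([1779, 127, 0]) stool();
translate([0, 0, 753]) ladder();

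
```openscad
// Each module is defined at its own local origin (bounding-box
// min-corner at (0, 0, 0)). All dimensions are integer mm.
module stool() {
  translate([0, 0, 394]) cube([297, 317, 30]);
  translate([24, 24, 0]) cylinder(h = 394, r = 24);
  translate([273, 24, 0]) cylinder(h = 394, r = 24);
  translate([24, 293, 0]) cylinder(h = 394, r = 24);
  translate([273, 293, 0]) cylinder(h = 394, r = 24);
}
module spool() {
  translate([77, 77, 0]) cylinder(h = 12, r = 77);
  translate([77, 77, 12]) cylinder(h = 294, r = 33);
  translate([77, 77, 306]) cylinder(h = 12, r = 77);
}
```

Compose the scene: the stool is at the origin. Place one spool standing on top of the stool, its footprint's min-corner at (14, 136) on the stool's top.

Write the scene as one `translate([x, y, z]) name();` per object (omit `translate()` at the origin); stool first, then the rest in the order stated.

stool();
translate([14, 136, 424]) spool();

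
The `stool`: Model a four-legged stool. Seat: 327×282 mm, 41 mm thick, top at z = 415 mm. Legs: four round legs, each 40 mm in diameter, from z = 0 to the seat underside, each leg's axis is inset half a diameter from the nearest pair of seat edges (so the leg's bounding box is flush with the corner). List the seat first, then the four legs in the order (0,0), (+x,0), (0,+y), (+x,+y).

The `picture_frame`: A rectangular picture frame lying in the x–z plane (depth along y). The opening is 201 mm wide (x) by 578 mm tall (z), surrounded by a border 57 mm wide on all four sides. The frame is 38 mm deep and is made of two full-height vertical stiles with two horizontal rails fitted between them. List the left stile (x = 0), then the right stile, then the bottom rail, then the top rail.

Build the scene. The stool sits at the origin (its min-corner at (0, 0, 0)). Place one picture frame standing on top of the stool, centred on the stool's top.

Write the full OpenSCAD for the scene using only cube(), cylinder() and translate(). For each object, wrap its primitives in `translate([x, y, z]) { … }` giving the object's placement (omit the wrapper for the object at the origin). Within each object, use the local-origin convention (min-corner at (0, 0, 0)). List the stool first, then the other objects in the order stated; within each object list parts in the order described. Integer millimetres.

translate([0, 0, 374]) cube([327, 282, 41]);
translate([20, 20, 0]) cylinder(h = 374, r = 20);
translate([307, 20, 0]) cylinder(h = 374, r = 20);
translate([20, 262, 0]) cylinder(h = 374, r = 20);
translate([307, 262, 0]) cylinder(h = 374, r = 20);
translate([6, 122, 415]) {
  cube([57, 38, 692]);
  translate([258, 0, 0]) cube([57, 38, 692]);
  translate([57, 0, 0]) cube([201, 38, 57]);
  translate([57, 0, 635]) cube([201, 38, 57]);
}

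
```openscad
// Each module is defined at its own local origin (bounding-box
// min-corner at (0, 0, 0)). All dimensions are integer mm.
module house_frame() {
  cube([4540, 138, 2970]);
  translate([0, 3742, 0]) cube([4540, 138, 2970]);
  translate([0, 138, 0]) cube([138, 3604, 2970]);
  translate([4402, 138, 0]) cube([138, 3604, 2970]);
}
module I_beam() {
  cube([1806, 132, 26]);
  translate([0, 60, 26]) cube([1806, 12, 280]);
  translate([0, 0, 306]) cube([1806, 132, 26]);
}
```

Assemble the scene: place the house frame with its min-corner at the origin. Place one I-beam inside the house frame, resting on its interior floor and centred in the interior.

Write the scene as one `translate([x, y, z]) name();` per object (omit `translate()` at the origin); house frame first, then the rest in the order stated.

house_frame();
translate([1367, 1874, 0]) I_beam();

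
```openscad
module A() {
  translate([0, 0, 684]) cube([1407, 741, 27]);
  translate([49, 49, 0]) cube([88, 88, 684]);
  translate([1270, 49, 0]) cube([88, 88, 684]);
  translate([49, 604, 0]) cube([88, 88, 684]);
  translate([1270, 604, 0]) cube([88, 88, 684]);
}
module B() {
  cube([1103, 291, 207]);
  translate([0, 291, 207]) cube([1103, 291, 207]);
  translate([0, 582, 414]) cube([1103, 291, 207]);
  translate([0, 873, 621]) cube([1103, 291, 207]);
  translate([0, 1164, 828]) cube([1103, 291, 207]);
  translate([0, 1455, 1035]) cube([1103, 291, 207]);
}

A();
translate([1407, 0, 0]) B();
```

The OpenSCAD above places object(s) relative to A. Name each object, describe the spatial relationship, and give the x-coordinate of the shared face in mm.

A is a table. B is a staircase. The staircase is against the table's +x side, with their −y faces flush. The x-coordinate of the shared face is 1407 mm.

The table's +x face and the staircase's −x face are both at x = 1407 mm.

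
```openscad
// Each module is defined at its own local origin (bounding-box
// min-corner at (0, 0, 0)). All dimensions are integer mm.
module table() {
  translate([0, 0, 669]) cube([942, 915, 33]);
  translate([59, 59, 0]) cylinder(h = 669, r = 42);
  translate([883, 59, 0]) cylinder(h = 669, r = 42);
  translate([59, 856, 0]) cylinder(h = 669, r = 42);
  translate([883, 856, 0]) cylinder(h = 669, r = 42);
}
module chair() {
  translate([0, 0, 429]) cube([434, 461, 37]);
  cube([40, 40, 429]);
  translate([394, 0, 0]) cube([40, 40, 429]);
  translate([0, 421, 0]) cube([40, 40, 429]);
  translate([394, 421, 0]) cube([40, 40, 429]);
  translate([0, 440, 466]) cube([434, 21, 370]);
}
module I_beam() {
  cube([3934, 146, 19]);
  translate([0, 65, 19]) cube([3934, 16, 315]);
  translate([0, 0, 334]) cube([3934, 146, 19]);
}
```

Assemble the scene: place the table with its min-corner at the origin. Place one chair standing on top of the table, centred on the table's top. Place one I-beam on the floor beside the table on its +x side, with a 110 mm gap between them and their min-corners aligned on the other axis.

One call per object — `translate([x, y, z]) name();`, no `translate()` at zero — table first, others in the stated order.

table();
translate([254, 227, 702]) chair();
translate([1052, 0, 0]) I_beam();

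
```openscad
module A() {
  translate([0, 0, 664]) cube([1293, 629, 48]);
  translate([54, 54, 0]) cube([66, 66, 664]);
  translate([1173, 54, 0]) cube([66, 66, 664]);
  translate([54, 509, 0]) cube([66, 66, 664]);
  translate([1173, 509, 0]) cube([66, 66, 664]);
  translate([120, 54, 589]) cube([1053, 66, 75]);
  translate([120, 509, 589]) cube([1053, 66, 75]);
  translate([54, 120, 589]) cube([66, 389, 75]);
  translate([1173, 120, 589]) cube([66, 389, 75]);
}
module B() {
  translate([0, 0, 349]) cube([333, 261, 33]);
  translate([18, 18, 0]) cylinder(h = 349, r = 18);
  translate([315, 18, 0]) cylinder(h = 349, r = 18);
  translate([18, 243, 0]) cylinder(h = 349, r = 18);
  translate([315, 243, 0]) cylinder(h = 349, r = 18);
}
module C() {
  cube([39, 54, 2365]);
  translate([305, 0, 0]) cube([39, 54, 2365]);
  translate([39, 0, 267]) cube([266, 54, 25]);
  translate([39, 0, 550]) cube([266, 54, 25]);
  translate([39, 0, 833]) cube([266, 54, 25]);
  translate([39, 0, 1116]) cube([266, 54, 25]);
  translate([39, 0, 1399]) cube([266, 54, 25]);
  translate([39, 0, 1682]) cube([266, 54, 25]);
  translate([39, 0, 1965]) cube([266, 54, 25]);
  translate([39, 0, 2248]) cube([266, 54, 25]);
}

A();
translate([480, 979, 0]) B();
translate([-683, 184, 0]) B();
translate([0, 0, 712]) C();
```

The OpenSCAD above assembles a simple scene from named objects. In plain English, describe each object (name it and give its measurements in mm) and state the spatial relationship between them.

A is a table: top 1293 mm (x) × 629 mm (y), 48 mm thick, upper face at z = 712 mm, on four 66×66 mm square legs, each inset 54 mm from the nearest pair of top edges, running from z = 0 to the bottom of the top. Four apron rails, 66 mm thick and 75 mm tall, run between adjacent legs with their top edges flush with the underside of the top and their outer faces flush with the legs' outer faces.

B is a four-legged stool. The seat is 333×261 mm, 33 mm thick, top at z = 382 mm. It stands on four round legs, each 36 mm in diameter, from z = 0 to the seat underside, each leg's axis is inset half a diameter from the nearest pair of seat edges (so the leg's bounding box is flush with the corner).

C is a wooden ladder with two side rails of 39×54 mm section and 2365 mm height, set 344 mm apart overall. Between them run 8 rectangular rungs (54 mm deep, 25 mm thick), front faces flush with the rails' −y face. The bottom of the first rung is 267 mm above the floor and each subsequent rung is 283 mm higher than the one below.

Two stools sit around the table at the +y, −x sides. The ladder is on top of the table.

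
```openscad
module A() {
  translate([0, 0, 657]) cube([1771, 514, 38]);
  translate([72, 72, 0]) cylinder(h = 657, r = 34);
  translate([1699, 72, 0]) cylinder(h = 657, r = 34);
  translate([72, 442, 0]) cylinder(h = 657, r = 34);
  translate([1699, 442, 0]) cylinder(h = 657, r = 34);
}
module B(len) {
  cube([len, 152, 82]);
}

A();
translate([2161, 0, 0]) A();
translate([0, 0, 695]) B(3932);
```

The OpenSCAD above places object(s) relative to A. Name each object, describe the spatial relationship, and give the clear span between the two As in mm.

A is a table. B is a beam. A beam spans the tops of two tables. The clear span between the two tables is 390 mm.

Second table starts at x = 2161; first ends at x = 1771; clear span = 2161 − 1771 = 390 mm.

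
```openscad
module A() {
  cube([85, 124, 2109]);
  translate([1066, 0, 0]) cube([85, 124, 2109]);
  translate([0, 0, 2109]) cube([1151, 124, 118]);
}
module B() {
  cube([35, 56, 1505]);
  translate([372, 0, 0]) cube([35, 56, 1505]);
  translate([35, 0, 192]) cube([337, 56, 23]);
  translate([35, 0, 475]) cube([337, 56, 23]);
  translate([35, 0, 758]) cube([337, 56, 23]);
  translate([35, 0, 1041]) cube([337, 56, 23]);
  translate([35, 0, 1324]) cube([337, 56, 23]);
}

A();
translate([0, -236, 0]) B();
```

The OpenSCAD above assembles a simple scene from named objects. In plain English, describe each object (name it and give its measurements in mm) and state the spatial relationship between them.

A is a rectangular door frame: two vertical jambs of 85×124 mm section, 2109 mm tall, with a clear opening 981 mm wide between their inner faces. A header 118 mm tall and 124 mm deep lies on top of the jambs and spans the full outside width.

B is a wooden ladder with two side rails of 35×56 mm section and 1505 mm height, set 407 mm apart overall. Between them run 5 rectangular rungs (56 mm deep, 23 mm thick), front faces flush with the rails' −y face. The bottom of the first rung is 192 mm above the floor and each subsequent rung is 283 mm higher than the one below.

The ladder is on the floor beside the door frame on its −y side.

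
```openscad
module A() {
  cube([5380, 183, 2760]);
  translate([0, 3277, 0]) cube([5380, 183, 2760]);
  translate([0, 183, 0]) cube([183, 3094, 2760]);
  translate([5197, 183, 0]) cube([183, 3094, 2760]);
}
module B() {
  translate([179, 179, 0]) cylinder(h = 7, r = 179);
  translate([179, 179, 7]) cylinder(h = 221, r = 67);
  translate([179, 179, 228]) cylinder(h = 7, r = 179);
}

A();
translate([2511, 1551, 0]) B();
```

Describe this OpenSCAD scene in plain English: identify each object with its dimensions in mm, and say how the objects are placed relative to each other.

A is a box-shaped house frame (walls only): outside footprint 5380×3460 mm, wall height 2760 mm, wall thickness 183 mm. The two y-facing walls run the full x-width; the two x-facing walls fit between the inner faces of the y-facing walls.

B is a spool: two coaxial disc flanges of radius 179 mm and thickness 7 mm, joined by a core cylinder of radius 67 mm and height 221 mm. The lower flange rests on z = 0 and the three cylinders share a vertical axis.

The spool sits inside the house frame, centred.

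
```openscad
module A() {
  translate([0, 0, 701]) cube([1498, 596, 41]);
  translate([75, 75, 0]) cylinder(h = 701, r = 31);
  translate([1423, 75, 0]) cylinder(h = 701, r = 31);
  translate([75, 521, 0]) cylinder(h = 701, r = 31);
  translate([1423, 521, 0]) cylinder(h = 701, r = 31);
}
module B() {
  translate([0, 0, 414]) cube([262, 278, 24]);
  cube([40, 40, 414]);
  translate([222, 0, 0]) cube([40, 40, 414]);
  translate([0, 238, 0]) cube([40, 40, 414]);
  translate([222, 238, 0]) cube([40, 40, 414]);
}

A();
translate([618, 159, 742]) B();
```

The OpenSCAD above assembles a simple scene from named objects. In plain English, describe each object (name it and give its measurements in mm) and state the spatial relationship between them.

A is a rectangular dining table. The top is 1498×596×41 mm with its upper surface at z = 742 mm. It stands on four round legs of 62 mm diameter, each leg's bounding box inset 44 mm from the nearest pair of top edges, running from the floor to the underside of the top.

B is a four-legged stool. The seat is 262×278 mm, 24 mm thick, top at z = 438 mm. It stands on four square legs, each 40×40 mm in cross-section, from z = 0 to the seat underside, each flush with a corner of the seat.

The stool is on top of the table, centred.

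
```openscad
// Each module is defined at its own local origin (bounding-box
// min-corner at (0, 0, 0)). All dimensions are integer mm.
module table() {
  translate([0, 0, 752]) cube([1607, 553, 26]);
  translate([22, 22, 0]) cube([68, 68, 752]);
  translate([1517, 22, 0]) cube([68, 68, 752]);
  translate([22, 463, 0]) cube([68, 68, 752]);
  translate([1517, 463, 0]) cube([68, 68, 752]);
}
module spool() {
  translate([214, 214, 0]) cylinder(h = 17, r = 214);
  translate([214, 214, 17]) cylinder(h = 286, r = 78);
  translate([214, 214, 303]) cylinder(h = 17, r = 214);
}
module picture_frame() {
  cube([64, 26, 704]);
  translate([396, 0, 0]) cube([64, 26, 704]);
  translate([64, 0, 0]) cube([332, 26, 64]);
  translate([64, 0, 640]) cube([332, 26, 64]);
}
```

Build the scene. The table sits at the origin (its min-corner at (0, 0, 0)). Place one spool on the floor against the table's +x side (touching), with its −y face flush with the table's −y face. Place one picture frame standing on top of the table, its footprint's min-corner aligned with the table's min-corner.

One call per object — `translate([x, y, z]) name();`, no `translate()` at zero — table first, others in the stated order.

table();
translate([1607, 0, 0]) spool();
translate([0, 0, 778]) picture_frame();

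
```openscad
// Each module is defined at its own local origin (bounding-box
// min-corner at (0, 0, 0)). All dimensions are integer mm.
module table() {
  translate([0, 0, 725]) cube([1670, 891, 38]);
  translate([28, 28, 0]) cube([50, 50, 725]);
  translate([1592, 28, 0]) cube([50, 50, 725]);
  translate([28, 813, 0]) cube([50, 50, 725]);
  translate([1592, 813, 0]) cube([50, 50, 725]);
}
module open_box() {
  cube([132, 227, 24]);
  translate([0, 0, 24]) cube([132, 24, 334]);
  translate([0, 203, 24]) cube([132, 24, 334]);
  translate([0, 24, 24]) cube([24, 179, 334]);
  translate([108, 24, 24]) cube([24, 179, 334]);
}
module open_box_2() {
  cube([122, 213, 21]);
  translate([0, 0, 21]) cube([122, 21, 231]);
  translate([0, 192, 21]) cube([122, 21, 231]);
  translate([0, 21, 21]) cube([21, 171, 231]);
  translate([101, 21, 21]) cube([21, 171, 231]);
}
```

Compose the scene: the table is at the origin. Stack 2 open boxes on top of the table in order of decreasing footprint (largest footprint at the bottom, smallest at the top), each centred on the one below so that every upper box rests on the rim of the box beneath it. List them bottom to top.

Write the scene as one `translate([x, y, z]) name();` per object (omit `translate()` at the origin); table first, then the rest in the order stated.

table();
translate([769, 332, 763]) open_box();
translate([774, 339, 1121]) open_box_2();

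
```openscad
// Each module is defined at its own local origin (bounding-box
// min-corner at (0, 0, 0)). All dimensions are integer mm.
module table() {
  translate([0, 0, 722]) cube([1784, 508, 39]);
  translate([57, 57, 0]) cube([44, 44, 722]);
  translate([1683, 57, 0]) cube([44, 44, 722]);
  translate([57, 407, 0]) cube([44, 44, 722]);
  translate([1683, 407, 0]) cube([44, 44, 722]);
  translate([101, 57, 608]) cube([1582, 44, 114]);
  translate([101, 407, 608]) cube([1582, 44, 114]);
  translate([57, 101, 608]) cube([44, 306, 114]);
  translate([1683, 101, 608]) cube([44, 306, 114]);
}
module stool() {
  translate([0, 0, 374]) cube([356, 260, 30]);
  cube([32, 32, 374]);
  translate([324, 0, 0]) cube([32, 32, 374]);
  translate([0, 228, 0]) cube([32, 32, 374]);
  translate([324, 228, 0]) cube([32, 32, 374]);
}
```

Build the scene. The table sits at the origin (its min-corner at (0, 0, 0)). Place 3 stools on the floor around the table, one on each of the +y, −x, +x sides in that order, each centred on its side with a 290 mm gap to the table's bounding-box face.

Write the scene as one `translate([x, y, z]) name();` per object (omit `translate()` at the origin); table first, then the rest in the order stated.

table();
translate([714, 798, 0]) stool();
translate([-646, 124, 0]) stool();
translate([2074, 124, 0]) stool();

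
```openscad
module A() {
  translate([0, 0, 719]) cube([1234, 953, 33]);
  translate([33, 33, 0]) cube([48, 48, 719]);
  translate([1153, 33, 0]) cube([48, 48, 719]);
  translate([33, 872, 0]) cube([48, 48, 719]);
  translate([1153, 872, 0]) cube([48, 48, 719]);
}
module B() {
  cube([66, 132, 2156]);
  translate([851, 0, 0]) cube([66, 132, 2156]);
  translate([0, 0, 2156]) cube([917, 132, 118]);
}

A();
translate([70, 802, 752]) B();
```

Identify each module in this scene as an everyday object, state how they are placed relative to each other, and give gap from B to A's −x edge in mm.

A is a table. B is a door frame. The door frame is on top of the table. The gap from the door frame to the table's −x edge is 70 mm.

The door frame's min-x is at 70; the table's min-x is 0; gap = 70 mm.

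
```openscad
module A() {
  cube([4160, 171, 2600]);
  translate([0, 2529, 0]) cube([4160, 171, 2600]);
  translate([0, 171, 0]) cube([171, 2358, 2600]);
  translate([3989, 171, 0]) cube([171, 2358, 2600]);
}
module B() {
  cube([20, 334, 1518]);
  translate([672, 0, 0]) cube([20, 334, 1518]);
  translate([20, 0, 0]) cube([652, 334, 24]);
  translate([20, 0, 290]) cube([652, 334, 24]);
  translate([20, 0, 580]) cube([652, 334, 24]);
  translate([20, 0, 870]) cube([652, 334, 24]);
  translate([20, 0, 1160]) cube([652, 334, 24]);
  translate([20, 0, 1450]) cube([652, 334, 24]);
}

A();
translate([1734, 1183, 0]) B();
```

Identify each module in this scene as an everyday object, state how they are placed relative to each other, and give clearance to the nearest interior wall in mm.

Clearances: x = 1563, y = 1012; minimum 1012 mm.

A is a house frame. B is a bookshelf. The bookshelf sits inside the house frame, centred. The clearance to the nearest interior wall is 1012 mm.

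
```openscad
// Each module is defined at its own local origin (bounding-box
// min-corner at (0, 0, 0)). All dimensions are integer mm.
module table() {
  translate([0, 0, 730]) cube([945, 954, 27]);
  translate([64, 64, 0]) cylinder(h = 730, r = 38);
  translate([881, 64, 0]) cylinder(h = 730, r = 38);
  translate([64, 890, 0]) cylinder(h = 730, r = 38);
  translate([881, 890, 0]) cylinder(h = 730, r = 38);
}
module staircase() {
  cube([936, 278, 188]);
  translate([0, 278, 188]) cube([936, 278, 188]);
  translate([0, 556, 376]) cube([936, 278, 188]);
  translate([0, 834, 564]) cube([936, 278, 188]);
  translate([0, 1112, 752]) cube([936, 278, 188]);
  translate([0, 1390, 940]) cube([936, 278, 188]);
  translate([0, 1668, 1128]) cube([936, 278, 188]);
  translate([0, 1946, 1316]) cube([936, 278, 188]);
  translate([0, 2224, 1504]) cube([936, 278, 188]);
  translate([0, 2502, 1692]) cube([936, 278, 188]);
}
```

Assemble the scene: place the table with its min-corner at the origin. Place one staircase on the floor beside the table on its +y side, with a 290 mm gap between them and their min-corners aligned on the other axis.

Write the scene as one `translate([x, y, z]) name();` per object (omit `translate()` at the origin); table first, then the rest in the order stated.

table();
translate([0, 1244, 0]) staircase();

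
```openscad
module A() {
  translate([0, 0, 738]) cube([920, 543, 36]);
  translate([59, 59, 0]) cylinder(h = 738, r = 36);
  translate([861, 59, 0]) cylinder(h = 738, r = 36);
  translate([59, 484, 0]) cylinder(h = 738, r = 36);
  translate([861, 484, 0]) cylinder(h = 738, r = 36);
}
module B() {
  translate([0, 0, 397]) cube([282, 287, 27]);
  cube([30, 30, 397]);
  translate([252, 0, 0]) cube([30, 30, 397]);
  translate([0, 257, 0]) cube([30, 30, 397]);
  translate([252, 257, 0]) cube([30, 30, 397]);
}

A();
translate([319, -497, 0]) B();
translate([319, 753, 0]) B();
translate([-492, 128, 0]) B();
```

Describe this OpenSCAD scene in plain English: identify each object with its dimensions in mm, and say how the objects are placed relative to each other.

A is a rectangular dining table. The top is 920×543×36 mm with its upper surface at z = 774 mm. It stands on four round legs of 72 mm diameter, each leg's bounding box inset 23 mm from the nearest pair of top edges, running from the floor to the underside of the top.

B is a four-legged stool. The seat is a 282×287×27 mm slab whose top surface is at z = 424 mm; four square legs, each 30×30 mm in cross-section, run from the floor (z = 0) to the underside of the seat, each flush with a corner of the seat.

Three stools sit around the table at the −y, +y, −x sides.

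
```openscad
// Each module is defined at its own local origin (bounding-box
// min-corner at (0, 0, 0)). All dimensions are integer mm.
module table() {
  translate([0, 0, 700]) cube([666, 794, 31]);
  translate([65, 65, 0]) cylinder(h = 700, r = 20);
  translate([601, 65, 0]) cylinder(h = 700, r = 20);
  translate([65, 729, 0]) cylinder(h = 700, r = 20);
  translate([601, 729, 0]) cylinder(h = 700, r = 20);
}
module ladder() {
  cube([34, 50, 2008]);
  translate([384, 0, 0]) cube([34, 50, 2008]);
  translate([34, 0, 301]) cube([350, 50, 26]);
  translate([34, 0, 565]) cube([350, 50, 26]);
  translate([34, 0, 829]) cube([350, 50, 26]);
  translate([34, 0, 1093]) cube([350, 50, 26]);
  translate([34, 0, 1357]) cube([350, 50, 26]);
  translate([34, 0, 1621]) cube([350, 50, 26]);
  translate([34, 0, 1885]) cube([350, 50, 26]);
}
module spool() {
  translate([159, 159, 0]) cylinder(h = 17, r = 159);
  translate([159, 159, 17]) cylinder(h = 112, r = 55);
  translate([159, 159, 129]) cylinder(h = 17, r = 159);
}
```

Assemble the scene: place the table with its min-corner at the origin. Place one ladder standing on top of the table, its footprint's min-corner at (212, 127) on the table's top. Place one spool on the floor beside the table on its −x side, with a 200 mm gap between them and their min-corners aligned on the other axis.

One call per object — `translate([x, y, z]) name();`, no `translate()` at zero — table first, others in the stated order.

table();
translate([212, 127, 731]) ladder();
translate([-518, 0, 0]) spool();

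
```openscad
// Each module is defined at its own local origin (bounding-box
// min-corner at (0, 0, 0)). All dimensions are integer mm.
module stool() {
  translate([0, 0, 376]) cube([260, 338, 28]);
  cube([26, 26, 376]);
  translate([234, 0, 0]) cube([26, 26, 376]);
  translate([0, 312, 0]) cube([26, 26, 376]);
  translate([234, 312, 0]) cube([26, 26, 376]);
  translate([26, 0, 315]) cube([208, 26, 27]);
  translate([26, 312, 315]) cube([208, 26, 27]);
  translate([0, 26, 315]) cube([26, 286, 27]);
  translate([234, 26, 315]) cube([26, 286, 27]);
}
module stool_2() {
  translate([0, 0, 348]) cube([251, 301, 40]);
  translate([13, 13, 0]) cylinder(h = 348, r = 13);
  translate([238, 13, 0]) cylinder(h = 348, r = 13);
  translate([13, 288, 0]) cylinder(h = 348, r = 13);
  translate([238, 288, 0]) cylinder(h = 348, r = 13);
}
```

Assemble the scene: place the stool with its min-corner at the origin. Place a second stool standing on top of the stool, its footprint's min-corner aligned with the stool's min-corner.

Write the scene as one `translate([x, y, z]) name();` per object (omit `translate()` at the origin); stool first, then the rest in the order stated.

stool();
translate([0, 0, 404]) stool_2();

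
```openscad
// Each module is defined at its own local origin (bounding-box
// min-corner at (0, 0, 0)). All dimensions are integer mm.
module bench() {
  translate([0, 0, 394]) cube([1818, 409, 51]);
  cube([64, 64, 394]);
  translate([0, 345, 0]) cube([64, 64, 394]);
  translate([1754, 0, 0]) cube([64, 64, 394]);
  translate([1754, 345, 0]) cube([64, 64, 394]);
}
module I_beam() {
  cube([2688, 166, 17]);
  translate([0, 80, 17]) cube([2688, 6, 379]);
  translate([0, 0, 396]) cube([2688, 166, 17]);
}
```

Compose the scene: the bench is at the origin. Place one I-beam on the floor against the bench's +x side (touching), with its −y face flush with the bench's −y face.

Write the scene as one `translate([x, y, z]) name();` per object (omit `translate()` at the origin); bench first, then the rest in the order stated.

bench();
translate([1818, 0, 0]) I_beam();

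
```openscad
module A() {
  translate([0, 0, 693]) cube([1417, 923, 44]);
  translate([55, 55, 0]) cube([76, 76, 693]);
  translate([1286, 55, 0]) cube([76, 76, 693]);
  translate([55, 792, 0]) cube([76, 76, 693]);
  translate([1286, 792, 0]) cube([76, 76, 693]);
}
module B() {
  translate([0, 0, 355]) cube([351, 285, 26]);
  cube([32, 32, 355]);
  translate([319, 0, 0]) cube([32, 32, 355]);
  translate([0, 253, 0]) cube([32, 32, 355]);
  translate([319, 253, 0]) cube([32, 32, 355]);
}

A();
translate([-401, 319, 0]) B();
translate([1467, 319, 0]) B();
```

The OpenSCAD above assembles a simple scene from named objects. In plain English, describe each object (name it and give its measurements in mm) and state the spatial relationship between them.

A is a table: top 1417 mm (x) × 923 mm (y), 44 mm thick, upper face at z = 737 mm, on four 76×76 mm square legs, each inset 55 mm from the nearest pair of top edges, running from z = 0 to the bottom of the top.

B is a simple wooden stool: a rectangular seat 351 mm (x) by 285 mm (y), 26 mm thick, top face at z = 381 mm, on four square legs, each 32×32 mm in cross-section. The legs rest on z = 0, each flush with a corner of the seat.

Two stools sit around the table at the −x, +x sides.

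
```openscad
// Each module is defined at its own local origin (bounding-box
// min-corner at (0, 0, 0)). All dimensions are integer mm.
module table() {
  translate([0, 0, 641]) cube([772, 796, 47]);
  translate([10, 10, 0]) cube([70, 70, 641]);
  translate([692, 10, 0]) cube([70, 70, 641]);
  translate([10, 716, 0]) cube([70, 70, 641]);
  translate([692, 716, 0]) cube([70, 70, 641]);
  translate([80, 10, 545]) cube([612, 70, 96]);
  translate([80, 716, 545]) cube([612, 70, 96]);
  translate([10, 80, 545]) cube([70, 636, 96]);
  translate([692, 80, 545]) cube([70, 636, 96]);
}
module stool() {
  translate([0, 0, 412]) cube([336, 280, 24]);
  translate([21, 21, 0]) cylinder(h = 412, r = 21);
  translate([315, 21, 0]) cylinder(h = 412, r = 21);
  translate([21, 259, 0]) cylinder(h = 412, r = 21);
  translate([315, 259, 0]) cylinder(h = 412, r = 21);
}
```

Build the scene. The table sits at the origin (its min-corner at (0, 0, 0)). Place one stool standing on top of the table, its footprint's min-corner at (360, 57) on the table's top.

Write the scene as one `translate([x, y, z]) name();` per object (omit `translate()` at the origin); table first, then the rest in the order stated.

table();
translate([360, 57, 688]) stool();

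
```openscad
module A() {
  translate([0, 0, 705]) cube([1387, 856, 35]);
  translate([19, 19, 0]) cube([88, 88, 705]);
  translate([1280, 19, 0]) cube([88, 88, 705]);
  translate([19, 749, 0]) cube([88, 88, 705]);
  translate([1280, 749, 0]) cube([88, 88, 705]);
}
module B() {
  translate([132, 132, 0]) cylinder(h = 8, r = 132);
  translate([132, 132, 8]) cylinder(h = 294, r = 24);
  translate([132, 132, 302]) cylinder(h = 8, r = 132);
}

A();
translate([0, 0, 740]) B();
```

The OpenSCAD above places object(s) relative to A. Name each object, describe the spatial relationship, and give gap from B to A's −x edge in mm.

The spool's min-x is at 0; the table's min-x is 0; gap = 0 mm.

A is a table. B is a spool. The spool is on top of the table. The gap from the spool to the table's −x edge is 0 mm.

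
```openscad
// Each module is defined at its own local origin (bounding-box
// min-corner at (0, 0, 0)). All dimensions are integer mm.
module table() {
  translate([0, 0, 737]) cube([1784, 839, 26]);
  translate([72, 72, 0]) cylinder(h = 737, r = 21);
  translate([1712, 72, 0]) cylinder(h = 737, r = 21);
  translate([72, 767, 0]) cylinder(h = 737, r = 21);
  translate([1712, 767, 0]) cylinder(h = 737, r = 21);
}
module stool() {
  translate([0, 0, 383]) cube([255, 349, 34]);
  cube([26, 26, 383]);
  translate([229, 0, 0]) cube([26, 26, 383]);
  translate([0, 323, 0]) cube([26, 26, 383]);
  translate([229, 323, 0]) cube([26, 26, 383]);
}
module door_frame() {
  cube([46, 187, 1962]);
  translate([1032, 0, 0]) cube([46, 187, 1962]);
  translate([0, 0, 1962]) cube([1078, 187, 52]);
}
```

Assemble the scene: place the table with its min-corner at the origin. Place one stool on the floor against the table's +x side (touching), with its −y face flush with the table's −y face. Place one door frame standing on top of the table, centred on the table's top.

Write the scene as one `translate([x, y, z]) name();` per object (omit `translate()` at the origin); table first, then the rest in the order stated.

table();
translate([1784, 0, 0]) stool();
translate([353, 326, 763]) door_frame();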